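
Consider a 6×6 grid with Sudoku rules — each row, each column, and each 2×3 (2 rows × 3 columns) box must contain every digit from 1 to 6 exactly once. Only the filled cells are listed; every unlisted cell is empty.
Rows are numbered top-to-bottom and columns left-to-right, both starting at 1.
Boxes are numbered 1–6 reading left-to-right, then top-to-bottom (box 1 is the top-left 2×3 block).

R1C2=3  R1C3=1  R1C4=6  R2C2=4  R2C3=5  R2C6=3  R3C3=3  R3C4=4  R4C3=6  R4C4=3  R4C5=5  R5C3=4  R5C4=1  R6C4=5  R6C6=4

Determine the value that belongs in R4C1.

Cell R4C1 itself could take any of {1, 2, 4} by direct elimination.
Consider where 4 can go in row 4.
R4C2 is out (column 2 already has a 4).
R4C6 is out (column 6 already has a 4).
So the only cell in row 4 that can hold 4 is R4C1.
Therefore R4C1 = 4.

4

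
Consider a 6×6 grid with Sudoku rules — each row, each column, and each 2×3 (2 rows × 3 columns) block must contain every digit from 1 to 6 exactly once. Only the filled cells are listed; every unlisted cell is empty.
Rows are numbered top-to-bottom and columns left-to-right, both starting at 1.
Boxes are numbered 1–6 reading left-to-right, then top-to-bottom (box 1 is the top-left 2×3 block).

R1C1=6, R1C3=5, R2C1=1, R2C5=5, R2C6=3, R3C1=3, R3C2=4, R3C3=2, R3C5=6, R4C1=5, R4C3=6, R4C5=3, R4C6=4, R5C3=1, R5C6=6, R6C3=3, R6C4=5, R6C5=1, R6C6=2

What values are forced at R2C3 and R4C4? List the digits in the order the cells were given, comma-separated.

For R2C3:
  Row 2 already contains {1, 3, 5}.
  Column 3 already contains {1, 2, 3, 5, 6}.
  Its 2×3 block (box 1) already contains {1, 5, 6}.
  The only value from 1–6 not eliminated is 4, so R2C3 = 4.
For R4C4:
  Consider where 2 can go in box 4.
  R3C4 is out (row 3 already has a 2).
  R3C6 is out (row 3 already has a 2).
  So the only cell in box 4 that can hold 2 is R4C4.
  So R4C4 = 2.

4,2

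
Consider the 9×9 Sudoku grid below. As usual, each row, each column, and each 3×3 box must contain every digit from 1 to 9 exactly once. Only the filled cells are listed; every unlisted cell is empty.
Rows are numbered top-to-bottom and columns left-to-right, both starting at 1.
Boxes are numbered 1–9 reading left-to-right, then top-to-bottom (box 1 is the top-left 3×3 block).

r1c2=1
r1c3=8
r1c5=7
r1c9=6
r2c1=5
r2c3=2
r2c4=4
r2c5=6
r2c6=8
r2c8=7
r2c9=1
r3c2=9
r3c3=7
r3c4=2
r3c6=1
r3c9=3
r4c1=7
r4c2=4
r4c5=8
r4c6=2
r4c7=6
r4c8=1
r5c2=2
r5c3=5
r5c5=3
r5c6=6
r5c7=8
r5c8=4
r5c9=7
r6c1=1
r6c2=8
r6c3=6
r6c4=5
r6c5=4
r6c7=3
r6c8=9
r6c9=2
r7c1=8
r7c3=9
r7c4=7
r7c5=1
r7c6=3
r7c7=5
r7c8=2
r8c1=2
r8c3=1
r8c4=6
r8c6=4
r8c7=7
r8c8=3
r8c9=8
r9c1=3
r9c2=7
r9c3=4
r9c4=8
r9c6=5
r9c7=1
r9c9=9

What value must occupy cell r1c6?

Row 1 already contains {1, 6, 7, 8}.
Column 6 already contains {1, 2, 3, 4, 5, 6, 8}.
Its 3×3 block (box 2) already contains {1, 2, 4, 6, 7, 8}.
The only value from 1–9 not eliminated is 9, so r1c6 = 9.

9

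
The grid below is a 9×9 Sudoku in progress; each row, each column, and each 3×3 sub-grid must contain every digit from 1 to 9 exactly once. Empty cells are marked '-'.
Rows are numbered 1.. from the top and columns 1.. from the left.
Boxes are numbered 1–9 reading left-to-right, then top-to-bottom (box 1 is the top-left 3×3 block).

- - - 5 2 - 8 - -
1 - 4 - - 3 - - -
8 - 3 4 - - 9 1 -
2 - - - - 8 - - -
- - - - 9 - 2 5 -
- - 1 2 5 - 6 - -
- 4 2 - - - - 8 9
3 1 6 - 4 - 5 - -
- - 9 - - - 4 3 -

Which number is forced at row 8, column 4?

8

Cell row 8, column 4 itself could take any of {7, 8, 9} by direct elimination.
Consider where 8 can go in row 8.
row 8, column 6 is out (column 6 already has a 8).
row 8, column 8 is out (column 8 already has a 8).
row 8, column 9 is out (box 9 already has a 8).
So the only cell in row 8 that can hold 8 is row 8, column 4.
Therefore row 8, column 4 = 8.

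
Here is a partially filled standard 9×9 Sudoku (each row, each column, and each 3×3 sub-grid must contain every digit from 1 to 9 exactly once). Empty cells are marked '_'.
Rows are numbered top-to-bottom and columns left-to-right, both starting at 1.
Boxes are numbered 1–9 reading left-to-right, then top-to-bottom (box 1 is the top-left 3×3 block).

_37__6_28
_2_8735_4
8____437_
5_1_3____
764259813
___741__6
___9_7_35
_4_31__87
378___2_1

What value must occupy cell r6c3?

Cell r6c3 itself could take any of {2, 3, 9} by direct elimination.
Consider where 3 can go in column 3.
r2c3 is out (row 2 already has a 3).
r3c3 is out (row 3 already has a 3).
r7c3 is out (row 7 already has a 3).
r8c3 is out (row 8 already has a 3).
So the only cell in column 3 that can hold 3 is r6c3.
Therefore r6c3 = 3.

3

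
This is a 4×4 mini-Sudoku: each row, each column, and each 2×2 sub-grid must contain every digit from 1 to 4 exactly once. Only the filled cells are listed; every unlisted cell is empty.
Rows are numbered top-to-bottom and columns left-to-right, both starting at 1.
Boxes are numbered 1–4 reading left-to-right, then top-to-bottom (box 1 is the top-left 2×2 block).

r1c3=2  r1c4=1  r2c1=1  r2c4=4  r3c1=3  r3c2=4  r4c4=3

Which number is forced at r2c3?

3

Row 2 already contains {1, 4}.
Column 3 already contains {2}.
Its 2×2 block (box 2) already contains {1, 2, 4}.
The only value from 1–4 not eliminated is 3, so r2c3 = 3.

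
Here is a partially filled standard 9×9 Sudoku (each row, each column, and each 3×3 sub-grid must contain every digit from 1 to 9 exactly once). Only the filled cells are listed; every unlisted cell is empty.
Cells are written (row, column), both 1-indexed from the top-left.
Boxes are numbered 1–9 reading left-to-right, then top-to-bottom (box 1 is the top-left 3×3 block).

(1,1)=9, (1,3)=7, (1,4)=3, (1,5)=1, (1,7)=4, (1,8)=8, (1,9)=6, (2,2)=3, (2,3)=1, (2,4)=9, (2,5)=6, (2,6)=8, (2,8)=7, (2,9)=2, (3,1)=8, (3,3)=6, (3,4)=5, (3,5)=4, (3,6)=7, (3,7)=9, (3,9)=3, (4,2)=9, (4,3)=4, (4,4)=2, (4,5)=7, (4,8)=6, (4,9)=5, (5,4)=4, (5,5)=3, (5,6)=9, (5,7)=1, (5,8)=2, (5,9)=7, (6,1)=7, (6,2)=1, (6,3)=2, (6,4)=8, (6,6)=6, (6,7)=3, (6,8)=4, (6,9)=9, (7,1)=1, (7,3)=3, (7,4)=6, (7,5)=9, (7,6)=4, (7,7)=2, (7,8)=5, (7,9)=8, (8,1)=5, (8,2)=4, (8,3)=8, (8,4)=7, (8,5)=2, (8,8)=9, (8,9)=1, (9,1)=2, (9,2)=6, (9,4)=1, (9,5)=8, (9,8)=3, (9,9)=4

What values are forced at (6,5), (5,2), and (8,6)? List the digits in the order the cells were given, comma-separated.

5,8,3

For (6,5):
  Row 6 already contains {1, 2, 3, 4, 6, 7, 8, 9}.
  Column 5 already contains {1, 2, 3, 4, 6, 7, 8, 9}.
  Its 3×3 block (box 5) already contains {2, 3, 4, 6, 7, 8, 9}.
  The only value from 1–9 not eliminated is 5, so (6,5) = 5.
For (5,2):
  Consider where 8 can go in box 4.
  (4,1) is out (column 1 already has a 8).
  (5,1) is out (column 1 already has a 8).
  (5,3) is out (column 3 already has a 8).
  So the only cell in box 4 that can hold 8 is (5,2).
  So (5,2) = 8.
For (8,6):
  Row 8 already contains {1, 2, 4, 5, 7, 8, 9}.
  Column 6 already contains {4, 6, 7, 8, 9}.
  Its 3×3 block (box 8) already contains {1, 2, 4, 6, 7, 8, 9}.
  The only value from 1–9 not eliminated is 3, so (8,6) = 3.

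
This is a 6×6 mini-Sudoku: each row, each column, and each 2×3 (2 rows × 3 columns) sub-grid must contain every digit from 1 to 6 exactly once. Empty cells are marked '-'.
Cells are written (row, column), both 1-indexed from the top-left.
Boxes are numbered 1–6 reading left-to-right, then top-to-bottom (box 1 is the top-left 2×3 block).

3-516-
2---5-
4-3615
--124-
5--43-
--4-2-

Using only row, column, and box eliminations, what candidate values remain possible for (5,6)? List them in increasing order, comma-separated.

1,6

Row 5 already contains {3, 4, 5}.
Column 6 already contains {5}.
Its 2×3 block (box 6) already contains {2, 3, 4}.
Removing those from 1–6 leaves {1, 6} as the candidates for (5,6).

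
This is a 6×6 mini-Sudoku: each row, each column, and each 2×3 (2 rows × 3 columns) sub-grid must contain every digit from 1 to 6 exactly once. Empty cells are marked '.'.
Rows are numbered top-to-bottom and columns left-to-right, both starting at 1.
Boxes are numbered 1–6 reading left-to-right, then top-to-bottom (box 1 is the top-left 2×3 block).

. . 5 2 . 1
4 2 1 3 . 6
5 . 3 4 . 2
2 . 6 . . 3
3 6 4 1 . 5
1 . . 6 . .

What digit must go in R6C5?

3

Cell R6C5 itself could take any of {2, 3, 4} by direct elimination.
Consider where 3 can go in box 6.
R5C5 is out (row 5 already has a 3).
R6C6 is out (column 6 already has a 3).
So the only cell in box 6 that can hold 3 is R6C5.
Therefore R6C5 = 3.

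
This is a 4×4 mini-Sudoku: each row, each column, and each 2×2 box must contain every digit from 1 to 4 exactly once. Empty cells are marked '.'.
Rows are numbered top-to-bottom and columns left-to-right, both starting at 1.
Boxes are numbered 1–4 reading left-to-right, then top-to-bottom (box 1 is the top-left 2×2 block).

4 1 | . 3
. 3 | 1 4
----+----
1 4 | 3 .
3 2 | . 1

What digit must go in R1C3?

2

Row 1 already contains {1, 3, 4}.
Column 3 already contains {1, 3}.
Its 2×2 block (box 2) already contains {1, 3, 4}.
The only value from 1–4 not eliminated is 2, so R1C3 = 2.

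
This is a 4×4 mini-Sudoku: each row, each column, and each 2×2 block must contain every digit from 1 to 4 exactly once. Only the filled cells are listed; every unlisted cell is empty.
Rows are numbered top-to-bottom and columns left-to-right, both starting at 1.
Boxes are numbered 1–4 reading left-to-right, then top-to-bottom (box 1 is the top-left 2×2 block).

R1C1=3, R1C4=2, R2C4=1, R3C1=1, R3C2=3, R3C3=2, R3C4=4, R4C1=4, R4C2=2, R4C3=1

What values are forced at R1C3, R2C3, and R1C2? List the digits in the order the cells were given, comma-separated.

For R1C3:
  Row 1 already contains {2, 3}.
  Column 3 already contains {1, 2}.
  Its 2×2 block (box 2) already contains {1, 2}.
  The only value from 1–4 not eliminated is 4, so R1C3 = 4.
For R2C3:
  Consider where 3 can go in column 3.
  R1C3 is out (row 1 already has a 3).
  So the only cell in column 3 that can hold 3 is R2C3.
  So R2C3 = 3.
For R1C2:
  Consider where 1 can go in box 1.
  R2C1 is out (row 2 already has a 1).
  R2C2 is out (row 2 already has a 1).
  So the only cell in box 1 that can hold 1 is R1C2.
  So R1C2 = 1.

4,3,1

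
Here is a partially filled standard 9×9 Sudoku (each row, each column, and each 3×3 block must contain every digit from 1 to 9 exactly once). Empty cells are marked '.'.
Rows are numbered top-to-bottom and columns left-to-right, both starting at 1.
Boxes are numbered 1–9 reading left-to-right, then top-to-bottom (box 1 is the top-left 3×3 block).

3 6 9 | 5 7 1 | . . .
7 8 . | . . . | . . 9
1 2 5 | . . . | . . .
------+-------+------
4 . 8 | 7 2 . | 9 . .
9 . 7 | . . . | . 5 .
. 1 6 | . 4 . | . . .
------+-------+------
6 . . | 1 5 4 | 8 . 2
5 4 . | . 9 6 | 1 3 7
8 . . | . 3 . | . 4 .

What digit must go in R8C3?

Row 8 already contains {1, 3, 4, 5, 6, 7, 9}.
Column 3 already contains {5, 6, 7, 8, 9}.
Its 3×3 block (box 7) already contains {4, 5, 6, 8}.
The only value from 1–9 not eliminated is 2, so R8C3 = 2.

2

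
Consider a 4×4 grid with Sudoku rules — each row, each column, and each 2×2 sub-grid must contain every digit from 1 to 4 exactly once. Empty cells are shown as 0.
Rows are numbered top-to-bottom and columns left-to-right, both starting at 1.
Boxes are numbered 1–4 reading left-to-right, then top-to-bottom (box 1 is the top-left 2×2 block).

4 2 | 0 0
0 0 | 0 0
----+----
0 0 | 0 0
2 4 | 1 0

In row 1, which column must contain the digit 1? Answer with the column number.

Consider where 1 can go in row 1.
r1c3 is out (column 3 already has a 1).
So the only cell in row 1 that can hold 1 is r1c4.
That is column 4.

4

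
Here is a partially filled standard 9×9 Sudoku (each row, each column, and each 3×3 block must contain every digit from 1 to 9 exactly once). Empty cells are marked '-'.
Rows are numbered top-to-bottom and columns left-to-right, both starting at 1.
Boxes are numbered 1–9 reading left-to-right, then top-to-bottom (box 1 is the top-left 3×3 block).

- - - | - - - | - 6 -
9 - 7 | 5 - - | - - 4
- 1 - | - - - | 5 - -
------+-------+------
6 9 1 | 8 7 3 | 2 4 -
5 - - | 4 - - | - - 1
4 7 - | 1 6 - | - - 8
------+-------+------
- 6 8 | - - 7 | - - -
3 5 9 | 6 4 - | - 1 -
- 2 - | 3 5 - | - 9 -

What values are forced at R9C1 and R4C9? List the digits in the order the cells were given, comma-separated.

For R9C1:
  Consider where 7 can go in box 7.
  R7C1 is out (row 7 already has a 7).
  R9C3 is out (column 3 already has a 7).
  So the only cell in box 7 that can hold 7 is R9C1.
  So R9C1 = 7.
For R4C9:
  Row 4 already contains {1, 2, 3, 4, 6, 7, 8, 9}.
  Column 9 already contains {1, 4, 8}.
  Its 3×3 block (box 6) already contains {1, 2, 4, 8}.
  The only value from 1–9 not eliminated is 5, so R4C9 = 5.

7,5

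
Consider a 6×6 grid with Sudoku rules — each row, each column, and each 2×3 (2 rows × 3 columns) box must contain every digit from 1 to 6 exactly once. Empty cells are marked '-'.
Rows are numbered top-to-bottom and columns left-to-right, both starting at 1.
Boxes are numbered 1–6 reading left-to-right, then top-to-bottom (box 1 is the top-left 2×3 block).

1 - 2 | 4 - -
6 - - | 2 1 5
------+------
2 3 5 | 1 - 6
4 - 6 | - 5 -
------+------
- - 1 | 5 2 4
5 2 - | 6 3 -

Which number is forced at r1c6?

3

Row 1 already contains {1, 2, 4}.
Column 6 already contains {4, 5, 6}.
Its 2×3 block (box 2) already contains {1, 2, 4, 5}.
The only value from 1–6 not eliminated is 3, so r1c6 = 3.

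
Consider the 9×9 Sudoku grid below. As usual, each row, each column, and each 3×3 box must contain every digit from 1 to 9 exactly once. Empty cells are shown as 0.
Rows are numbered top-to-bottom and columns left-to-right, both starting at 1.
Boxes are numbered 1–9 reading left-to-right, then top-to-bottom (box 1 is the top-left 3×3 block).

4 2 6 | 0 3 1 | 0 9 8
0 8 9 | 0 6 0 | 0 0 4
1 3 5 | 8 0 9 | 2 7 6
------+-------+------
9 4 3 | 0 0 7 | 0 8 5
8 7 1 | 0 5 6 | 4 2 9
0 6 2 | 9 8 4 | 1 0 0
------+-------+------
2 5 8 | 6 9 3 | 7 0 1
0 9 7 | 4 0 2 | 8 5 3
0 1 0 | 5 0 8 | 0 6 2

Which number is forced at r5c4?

Row 5 already contains {1, 2, 4, 5, 6, 7, 8, 9}.
Column 4 already contains {4, 5, 6, 8, 9}.
Its 3×3 block (box 5) already contains {4, 5, 6, 7, 8, 9}.
The only value from 1–9 not eliminated is 3, so r5c4 = 3.

3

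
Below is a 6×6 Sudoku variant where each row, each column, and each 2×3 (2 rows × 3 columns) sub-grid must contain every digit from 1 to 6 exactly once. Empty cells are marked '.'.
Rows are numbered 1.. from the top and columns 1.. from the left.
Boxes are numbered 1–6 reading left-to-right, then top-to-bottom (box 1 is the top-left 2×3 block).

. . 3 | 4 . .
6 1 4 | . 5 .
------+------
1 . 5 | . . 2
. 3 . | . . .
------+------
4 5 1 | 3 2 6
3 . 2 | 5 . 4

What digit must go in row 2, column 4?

2

Row 2 already contains {1, 4, 5, 6}.
Column 4 already contains {3, 4, 5}.
Its 2×3 block (box 2) already contains {4, 5}.
The only value from 1–6 not eliminated is 2, so row 2, column 4 = 2.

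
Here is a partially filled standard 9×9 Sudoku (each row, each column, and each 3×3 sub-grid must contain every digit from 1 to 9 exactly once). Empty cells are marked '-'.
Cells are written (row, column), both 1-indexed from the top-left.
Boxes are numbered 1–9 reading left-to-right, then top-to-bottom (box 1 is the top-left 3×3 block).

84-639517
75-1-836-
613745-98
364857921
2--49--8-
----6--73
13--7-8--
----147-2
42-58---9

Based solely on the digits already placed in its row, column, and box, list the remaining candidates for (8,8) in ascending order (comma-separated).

3,5

Row 8 already contains {1, 2, 4, 7}.
Column 8 already contains {1, 2, 6, 7, 8, 9}.
Its 3×3 block (box 9) already contains {2, 7, 8, 9}.
Removing those from 1–9 leaves {3, 5} as the candidates for (8,8).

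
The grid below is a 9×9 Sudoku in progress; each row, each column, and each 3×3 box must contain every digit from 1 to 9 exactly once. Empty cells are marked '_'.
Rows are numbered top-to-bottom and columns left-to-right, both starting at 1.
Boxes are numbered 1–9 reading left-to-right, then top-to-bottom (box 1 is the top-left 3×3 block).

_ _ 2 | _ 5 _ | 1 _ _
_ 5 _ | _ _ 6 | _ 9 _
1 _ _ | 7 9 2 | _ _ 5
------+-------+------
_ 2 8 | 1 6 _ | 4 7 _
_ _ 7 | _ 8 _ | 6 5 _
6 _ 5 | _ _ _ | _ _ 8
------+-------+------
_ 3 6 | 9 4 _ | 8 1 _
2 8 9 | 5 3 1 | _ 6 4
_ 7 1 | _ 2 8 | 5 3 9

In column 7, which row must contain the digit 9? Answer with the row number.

6

Consider where 9 can go in column 7.
r2c7 is out (row 2 already has a 9).
r3c7 is out (row 3 already has a 9).
r8c7 is out (row 8 already has a 9).
So the only cell in column 7 that can hold 9 is r6c7.
That is row 6.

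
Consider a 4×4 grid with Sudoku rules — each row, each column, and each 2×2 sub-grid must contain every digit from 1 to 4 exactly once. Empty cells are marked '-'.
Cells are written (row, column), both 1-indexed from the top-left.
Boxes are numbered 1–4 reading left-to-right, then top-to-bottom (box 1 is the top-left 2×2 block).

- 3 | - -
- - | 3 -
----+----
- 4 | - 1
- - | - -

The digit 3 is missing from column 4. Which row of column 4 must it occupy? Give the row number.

Consider where 3 can go in column 4.
(1,4) is out (row 1 already has a 3).
(2,4) is out (row 2 already has a 3).
So the only cell in column 4 that can hold 3 is (4,4).
That is row 4.

4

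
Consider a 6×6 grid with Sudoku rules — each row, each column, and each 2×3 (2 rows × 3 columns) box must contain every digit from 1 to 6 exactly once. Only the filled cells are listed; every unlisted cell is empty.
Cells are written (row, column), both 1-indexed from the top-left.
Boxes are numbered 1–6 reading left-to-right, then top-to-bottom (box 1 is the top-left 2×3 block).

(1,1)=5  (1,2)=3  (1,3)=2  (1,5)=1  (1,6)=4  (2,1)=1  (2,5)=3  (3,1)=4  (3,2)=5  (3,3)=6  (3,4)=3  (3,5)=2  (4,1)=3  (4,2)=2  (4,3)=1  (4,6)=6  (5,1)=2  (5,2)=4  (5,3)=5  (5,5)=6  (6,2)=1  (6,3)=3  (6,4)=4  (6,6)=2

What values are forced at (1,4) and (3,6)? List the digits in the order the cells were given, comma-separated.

6,1

For (1,4):
  Row 1 already contains {1, 2, 3, 4, 5}.
  Column 4 already contains {3, 4}.
  Its 2×3 block (box 2) already contains {1, 3, 4}.
  The only value from 1–6 not eliminated is 6, so (1,4) = 6.
For (3,6):
  Row 3 already contains {2, 3, 4, 5, 6}.
  Column 6 already contains {2, 4, 6}.
  Its 2×3 block (box 4) already contains {2, 3, 6}.
  The only value from 1–6 not eliminated is 1, so (3,6) = 1.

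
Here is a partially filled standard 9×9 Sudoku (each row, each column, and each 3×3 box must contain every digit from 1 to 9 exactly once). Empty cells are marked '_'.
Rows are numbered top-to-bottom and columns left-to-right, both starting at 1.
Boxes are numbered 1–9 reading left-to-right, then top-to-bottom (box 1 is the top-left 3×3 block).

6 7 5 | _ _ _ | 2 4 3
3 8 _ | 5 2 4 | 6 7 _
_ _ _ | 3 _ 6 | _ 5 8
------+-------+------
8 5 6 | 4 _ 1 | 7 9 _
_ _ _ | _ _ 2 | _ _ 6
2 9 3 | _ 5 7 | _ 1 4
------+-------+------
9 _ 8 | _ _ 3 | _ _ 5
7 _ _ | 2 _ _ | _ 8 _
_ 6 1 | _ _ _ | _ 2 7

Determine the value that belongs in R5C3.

7

Cell R5C3 itself could take any of {4, 7} by direct elimination.
Consider where 7 can go in column 3.
R2C3 is out (row 2 already has a 7).
R3C3 is out (box 1 already has a 7).
R8C3 is out (row 8 already has a 7).
So the only cell in column 3 that can hold 7 is R5C3.
Therefore R5C3 = 7.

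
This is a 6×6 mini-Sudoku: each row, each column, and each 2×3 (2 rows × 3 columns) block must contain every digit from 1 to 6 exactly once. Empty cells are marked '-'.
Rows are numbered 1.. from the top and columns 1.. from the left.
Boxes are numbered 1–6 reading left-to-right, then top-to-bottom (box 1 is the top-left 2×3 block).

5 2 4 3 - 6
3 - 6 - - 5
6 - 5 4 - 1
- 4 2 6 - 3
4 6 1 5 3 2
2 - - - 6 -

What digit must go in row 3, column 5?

2

Row 3 already contains {1, 4, 5, 6}.
Column 5 already contains {3, 6}.
Its 2×3 block (box 4) already contains {1, 3, 4, 6}.
The only value from 1–6 not eliminated is 2, so row 3, column 5 = 2.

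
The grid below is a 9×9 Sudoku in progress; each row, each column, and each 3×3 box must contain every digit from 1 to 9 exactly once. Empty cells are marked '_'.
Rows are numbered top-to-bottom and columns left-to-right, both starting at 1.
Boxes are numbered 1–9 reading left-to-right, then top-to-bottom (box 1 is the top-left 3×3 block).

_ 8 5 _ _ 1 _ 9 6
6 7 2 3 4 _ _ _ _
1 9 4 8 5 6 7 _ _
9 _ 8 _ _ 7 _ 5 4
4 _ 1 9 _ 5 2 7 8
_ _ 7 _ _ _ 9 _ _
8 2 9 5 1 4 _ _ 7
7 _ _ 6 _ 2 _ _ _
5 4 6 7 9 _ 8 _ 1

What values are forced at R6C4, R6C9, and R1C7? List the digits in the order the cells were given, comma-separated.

4,3,4

For R6C4:
  Consider where 4 can go in column 4.
  R1C4 is out (box 2 already has a 4).
  R4C4 is out (row 4 already has a 4).
  So the only cell in column 4 that can hold 4 is R6C4.
  So R6C4 = 4.
For R6C9:
  Row 6 already contains {7, 9}.
  Column 9 already contains {1, 4, 6, 7, 8}.
  Its 3×3 block (box 6) already contains {2, 4, 5, 7, 8, 9}.
  The only value from 1–9 not eliminated is 3, so R6C9 = 3.
For R1C7:
  Consider where 4 can go in row 1.
  R1C1 is out (column 1 already has a 4).
  R1C4 is out (box 2 already has a 4).
  R1C5 is out (column 5 already has a 4).
  So the only cell in row 1 that can hold 4 is R1C7.
  So R1C7 = 4.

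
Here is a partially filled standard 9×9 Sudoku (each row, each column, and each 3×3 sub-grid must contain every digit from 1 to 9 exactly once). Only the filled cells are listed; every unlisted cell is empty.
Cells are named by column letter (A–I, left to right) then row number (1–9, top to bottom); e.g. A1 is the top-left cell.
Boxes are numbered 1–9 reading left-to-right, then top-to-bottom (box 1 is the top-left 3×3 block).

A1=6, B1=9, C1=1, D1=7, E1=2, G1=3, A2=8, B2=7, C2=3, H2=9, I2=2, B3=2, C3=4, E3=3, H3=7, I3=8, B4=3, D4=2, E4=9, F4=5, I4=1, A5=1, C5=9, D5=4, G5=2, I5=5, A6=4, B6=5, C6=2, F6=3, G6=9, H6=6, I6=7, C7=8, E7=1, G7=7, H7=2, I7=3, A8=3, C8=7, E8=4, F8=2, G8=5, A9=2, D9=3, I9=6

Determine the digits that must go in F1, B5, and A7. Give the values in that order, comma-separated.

8,8,9

For F1:
  Consider where 8 can go in row 1.
  H1 is out (box 3 already has a 8).
  I1 is out (column I already has a 8).
  So the only cell in row 1 that can hold 8 is F1.
  So F1 = 8.
For B5:
  Consider where 8 can go in box 4.
  A4 is out (column A already has a 8).
  C4 is out (column C already has a 8).
  So the only cell in box 4 that can hold 8 is B5.
  So B5 = 8.
For A7:
  Consider where 9 can go in box 7.
  B7 is out (column B already has a 9).
  B8 is out (column B already has a 9).
  B9 is out (column B already has a 9).
  C9 is out (column C already has a 9).
  So the only cell in box 7 that can hold 9 is A7.
  So A7 = 9.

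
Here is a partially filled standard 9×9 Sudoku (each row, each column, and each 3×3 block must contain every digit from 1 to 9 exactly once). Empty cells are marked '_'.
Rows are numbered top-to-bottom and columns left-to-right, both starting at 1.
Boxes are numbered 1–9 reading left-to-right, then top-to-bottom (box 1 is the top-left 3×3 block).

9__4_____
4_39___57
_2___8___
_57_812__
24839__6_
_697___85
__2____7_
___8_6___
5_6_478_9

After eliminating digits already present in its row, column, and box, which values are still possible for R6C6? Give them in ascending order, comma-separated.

Row 6 already contains {5, 6, 7, 8, 9}.
Column 6 already contains {1, 6, 7, 8}.
Its 3×3 block (box 5) already contains {1, 3, 7, 8, 9}.
Removing those from 1–9 leaves {2, 4} as the candidates for R6C6.

2,4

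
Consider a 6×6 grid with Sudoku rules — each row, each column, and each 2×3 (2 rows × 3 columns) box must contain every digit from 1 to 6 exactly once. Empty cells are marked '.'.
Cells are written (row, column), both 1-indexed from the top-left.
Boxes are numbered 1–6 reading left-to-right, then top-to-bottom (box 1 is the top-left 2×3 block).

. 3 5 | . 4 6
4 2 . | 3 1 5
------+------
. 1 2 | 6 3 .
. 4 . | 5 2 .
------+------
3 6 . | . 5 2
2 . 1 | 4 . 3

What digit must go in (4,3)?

Cell (4,3) itself could take any of {3, 6} by direct elimination.
Consider where 3 can go in row 4.
(4,1) is out (column 1 already has a 3).
(4,6) is out (column 6 already has a 3).
So the only cell in row 4 that can hold 3 is (4,3).
Therefore (4,3) = 3.

3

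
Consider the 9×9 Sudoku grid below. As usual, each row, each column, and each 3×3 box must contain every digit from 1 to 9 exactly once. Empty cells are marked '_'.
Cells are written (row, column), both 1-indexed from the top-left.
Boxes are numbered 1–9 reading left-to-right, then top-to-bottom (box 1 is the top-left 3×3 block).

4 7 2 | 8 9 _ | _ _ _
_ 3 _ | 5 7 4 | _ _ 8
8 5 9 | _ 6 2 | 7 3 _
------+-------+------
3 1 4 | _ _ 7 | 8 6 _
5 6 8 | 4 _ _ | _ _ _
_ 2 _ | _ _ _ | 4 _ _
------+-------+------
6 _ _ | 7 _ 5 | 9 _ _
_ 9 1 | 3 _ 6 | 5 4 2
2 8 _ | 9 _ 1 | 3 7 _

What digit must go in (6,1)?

Cell (6,1) itself could take any of {7, 9} by direct elimination.
Consider where 9 can go in box 4.
(6,3) is out (column 3 already has a 9).
So the only cell in box 4 that can hold 9 is (6,1).
Therefore (6,1) = 9.

9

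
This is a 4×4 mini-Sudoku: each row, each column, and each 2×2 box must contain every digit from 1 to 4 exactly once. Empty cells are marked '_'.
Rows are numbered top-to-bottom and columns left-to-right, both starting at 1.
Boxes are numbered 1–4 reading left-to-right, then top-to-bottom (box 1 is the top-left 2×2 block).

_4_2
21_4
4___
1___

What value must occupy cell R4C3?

Cell R4C3 itself could take any of {2, 3, 4} by direct elimination.
Consider where 4 can go in row 4.
R4C2 is out (column 2 already has a 4).
R4C4 is out (column 4 already has a 4).
So the only cell in row 4 that can hold 4 is R4C3.
Therefore R4C3 = 4.

4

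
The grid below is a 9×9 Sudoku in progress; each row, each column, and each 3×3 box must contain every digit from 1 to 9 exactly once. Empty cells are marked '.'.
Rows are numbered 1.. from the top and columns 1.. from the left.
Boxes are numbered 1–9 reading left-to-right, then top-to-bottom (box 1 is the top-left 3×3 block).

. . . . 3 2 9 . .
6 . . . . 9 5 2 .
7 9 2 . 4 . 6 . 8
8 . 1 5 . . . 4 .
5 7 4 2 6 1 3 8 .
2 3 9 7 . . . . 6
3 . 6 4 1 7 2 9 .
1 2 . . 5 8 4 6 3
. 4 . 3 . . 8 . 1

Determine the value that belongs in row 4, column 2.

6

Row 4 already contains {1, 4, 5, 8}.
Column 2 already contains {2, 3, 4, 7, 9}.
Its 3×3 block (box 4) already contains {1, 2, 3, 4, 5, 7, 8, 9}.
The only value from 1–9 not eliminated is 6, so row 4, column 2 = 6.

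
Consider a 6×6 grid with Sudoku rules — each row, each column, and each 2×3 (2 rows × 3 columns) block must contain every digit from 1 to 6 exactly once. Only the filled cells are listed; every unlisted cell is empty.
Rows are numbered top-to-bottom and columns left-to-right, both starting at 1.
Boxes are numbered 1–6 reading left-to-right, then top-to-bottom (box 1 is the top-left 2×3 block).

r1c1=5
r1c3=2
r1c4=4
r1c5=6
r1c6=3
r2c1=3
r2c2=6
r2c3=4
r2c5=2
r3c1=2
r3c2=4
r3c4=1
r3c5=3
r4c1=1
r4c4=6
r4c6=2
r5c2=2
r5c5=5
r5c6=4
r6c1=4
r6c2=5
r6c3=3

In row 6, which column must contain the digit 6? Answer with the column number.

6

Consider where 6 can go in row 6.
r6c4 is out (column 4 already has a 6).
r6c5 is out (column 5 already has a 6).
So the only cell in row 6 that can hold 6 is r6c6.
That is column 6.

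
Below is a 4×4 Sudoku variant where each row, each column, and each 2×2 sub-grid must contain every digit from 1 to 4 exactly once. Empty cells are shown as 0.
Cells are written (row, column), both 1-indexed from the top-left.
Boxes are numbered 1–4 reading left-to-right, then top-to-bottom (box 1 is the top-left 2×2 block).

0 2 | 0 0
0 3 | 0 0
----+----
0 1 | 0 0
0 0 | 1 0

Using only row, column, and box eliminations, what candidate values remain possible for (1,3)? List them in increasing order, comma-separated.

3,4

Row 1 already contains {2}.
Column 3 already contains {1}.
Its 2×2 block (box 2) already contains {}.
Removing those from 1–4 leaves {3, 4} as the candidates for (1,3).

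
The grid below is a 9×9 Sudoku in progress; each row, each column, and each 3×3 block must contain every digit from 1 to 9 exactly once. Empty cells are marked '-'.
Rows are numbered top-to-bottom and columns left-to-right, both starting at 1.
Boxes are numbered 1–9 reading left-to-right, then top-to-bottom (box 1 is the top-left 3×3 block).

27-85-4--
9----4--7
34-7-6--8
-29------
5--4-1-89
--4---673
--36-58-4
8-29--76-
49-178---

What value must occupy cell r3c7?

9

Cell r3c7 itself could take any of {1, 2, 5, 9} by direct elimination.
Consider where 9 can go in column 7.
r2c7 is out (row 2 already has a 9).
r4c7 is out (row 4 already has a 9).
r5c7 is out (row 5 already has a 9).
r9c7 is out (row 9 already has a 9).
So the only cell in column 7 that can hold 9 is r3c7.
Therefore r3c7 = 9.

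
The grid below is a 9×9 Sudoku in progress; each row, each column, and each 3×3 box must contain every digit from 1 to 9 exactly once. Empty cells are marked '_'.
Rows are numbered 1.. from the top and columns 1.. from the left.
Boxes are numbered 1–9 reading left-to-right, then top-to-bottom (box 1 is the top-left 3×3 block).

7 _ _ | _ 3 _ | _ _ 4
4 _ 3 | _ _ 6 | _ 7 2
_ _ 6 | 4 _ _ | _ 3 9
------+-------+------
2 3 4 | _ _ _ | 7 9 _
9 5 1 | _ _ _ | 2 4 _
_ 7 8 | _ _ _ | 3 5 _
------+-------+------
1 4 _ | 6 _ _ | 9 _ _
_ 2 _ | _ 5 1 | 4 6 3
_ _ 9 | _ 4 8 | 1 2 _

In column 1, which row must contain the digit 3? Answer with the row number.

9

Consider where 3 can go in column 1.
row 3, column 1 is out (row 3 already has a 3).
row 6, column 1 is out (row 6 already has a 3).
row 8, column 1 is out (row 8 already has a 3).
So the only cell in column 1 that can hold 3 is row 9, column 1.
That is row 9.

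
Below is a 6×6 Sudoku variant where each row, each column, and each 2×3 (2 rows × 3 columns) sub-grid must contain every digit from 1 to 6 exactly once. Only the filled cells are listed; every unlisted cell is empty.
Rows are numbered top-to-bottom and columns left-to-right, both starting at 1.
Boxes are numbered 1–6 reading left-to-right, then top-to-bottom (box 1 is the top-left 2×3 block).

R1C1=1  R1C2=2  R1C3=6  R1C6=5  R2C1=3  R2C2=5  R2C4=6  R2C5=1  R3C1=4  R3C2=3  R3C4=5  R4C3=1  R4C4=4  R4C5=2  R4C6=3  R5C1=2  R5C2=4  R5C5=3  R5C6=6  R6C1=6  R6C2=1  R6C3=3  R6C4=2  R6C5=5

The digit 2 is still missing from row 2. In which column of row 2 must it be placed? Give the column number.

Consider where 2 can go in row 2.
R2C3 is out (box 1 already has a 2).
So the only cell in row 2 that can hold 2 is R2C6.
That is column 6.

6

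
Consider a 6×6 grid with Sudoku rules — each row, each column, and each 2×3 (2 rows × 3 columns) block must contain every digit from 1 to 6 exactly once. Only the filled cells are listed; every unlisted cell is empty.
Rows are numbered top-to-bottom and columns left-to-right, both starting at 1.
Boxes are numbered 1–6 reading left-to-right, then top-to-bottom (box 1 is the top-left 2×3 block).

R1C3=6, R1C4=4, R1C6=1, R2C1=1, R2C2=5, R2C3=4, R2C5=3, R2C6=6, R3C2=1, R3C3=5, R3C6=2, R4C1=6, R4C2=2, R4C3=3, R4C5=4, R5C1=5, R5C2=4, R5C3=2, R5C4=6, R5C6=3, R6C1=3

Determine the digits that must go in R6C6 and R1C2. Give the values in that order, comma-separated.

For R6C6:
  Consider where 4 can go in row 6.
  R6C2 is out (column 2 already has a 4).
  R6C3 is out (column 3 already has a 4).
  R6C4 is out (column 4 already has a 4).
  R6C5 is out (column 5 already has a 4).
  So the only cell in row 6 that can hold 4 is R6C6.
  So R6C6 = 4.
For R1C2:
  Row 1 already contains {1, 4, 6}.
  Column 2 already contains {1, 2, 4, 5}.
  Its 2×3 block (box 1) already contains {1, 4, 5, 6}.
  The only value from 1–6 not eliminated is 3, so R1C2 = 3.

4,3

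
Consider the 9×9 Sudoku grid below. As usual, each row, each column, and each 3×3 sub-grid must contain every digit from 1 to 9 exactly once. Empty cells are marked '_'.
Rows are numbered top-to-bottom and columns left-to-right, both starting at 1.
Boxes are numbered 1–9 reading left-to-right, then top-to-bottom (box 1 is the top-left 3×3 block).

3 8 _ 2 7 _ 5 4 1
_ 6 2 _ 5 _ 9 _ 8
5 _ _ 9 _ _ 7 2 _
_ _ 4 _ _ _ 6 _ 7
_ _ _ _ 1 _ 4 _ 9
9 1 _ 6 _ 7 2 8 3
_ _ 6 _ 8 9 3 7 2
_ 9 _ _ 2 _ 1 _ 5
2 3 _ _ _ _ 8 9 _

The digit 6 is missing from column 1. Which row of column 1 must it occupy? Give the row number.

Consider where 6 can go in column 1.
r2c1 is out (row 2 already has a 6).
r4c1 is out (row 4 already has a 6).
r7c1 is out (row 7 already has a 6).
r8c1 is out (box 7 already has a 6).
So the only cell in column 1 that can hold 6 is r5c1.
That is row 5.

5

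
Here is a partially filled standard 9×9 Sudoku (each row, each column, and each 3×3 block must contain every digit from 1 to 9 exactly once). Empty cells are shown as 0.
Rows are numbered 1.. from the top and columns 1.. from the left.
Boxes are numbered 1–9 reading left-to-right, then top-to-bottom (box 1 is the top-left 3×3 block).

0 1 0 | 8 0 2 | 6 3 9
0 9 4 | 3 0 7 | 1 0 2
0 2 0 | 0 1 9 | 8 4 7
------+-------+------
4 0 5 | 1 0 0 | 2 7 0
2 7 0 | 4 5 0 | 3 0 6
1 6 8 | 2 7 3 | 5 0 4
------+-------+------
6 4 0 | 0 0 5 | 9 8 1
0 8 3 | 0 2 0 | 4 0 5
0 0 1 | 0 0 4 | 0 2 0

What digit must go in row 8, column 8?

6

Row 8 already contains {2, 3, 4, 5, 8}.
Column 8 already contains {2, 3, 4, 7, 8}.
Its 3×3 block (box 9) already contains {1, 2, 4, 5, 8, 9}.
The only value from 1–9 not eliminated is 6, so row 8, column 8 = 6.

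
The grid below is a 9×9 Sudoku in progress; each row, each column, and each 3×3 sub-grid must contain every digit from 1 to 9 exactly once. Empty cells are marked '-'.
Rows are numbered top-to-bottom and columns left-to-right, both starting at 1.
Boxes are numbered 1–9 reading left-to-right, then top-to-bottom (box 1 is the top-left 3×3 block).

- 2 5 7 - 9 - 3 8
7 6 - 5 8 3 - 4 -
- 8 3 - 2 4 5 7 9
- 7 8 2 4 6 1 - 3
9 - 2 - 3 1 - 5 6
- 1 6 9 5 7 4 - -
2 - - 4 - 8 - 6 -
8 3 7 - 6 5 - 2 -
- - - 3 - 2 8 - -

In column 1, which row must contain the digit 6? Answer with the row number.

9

Consider where 6 can go in column 1.
R1C1 is out (box 1 already has a 6).
R3C1 is out (box 1 already has a 6).
R4C1 is out (row 4 already has a 6).
R6C1 is out (row 6 already has a 6).
So the only cell in column 1 that can hold 6 is R9C1.
That is row 9.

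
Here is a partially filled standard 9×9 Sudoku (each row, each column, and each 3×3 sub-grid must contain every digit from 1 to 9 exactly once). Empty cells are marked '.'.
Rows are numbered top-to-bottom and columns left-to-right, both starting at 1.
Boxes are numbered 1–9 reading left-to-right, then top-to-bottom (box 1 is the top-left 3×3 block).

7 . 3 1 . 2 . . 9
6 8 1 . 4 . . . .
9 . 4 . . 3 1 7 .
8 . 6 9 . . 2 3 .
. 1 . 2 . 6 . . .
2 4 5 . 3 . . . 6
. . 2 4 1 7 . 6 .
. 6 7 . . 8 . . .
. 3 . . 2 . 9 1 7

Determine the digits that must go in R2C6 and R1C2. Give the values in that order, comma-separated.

For R2C6:
  Consider where 9 can go in box 2.
  R1C5 is out (row 1 already has a 9).
  R2C4 is out (column 4 already has a 9).
  R3C4 is out (row 3 already has a 9).
  R3C5 is out (row 3 already has a 9).
  So the only cell in box 2 that can hold 9 is R2C6.
  So R2C6 = 9.
For R1C2:
  Row 1 already contains {1, 2, 3, 7, 9}.
  Column 2 already contains {1, 3, 4, 6, 8}.
  Its 3×3 block (box 1) already contains {1, 3, 4, 6, 7, 8, 9}.
  The only value from 1–9 not eliminated is 5, so R1C2 = 5.

9,5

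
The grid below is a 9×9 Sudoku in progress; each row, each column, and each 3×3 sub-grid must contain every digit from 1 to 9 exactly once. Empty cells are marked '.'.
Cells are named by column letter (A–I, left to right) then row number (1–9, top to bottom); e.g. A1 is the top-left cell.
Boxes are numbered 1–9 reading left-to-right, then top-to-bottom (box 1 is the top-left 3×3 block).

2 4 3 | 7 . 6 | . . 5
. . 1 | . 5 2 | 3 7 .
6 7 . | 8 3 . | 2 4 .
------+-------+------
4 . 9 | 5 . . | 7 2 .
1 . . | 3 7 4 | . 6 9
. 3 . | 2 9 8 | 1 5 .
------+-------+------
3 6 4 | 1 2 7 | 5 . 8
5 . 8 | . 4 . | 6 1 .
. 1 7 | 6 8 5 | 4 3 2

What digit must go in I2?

Row 2 already contains {1, 2, 3, 5, 7}.
Column I already contains {2, 5, 8, 9}.
Its 3×3 block (box 3) already contains {2, 3, 4, 5, 7}.
The only value from 1–9 not eliminated is 6, so I2 = 6.

6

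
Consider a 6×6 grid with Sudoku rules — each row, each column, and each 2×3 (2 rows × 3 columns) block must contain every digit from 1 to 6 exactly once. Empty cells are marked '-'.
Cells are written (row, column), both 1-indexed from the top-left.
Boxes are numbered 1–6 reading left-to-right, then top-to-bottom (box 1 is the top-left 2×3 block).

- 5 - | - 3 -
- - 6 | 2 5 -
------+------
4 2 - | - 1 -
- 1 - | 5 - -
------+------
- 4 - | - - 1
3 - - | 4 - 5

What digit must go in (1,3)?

4

Cell (1,3) itself could take any of {1, 2, 4} by direct elimination.
Consider where 4 can go in column 3.
(3,3) is out (row 3 already has a 4).
(4,3) is out (box 3 already has a 4).
(5,3) is out (row 5 already has a 4).
(6,3) is out (row 6 already has a 4).
So the only cell in column 3 that can hold 4 is (1,3).
Therefore (1,3) = 4.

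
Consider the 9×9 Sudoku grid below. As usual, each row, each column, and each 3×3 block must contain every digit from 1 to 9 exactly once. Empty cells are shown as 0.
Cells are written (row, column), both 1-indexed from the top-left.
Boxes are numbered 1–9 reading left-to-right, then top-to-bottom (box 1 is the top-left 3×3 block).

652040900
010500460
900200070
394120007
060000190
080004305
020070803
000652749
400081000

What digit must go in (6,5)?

6

Cell (6,5) itself could take any of {6, 9} by direct elimination.
Consider where 6 can go in row 6.
(6,1) is out (column 1 already has a 6).
(6,3) is out (box 4 already has a 6).
(6,4) is out (column 4 already has a 6).
(6,8) is out (column 8 already has a 6).
So the only cell in row 6 that can hold 6 is (6,5).
Therefore (6,5) = 6.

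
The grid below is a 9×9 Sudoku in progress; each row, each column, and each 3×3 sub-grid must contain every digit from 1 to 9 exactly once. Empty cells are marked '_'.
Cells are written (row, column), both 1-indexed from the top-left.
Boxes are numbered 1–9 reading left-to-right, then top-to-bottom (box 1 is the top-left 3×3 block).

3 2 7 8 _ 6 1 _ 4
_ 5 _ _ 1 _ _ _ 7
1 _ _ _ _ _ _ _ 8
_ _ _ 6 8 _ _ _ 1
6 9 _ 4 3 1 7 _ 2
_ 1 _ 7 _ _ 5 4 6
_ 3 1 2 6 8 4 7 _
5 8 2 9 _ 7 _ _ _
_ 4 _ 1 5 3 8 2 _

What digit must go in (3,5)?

7

Cell (3,5) itself could take any of {2, 4, 7, 9} by direct elimination.
Consider where 7 can go in column 5.
(1,5) is out (row 1 already has a 7).
(6,5) is out (row 6 already has a 7).
(8,5) is out (row 8 already has a 7).
So the only cell in column 5 that can hold 7 is (3,5).
Therefore (3,5) = 7.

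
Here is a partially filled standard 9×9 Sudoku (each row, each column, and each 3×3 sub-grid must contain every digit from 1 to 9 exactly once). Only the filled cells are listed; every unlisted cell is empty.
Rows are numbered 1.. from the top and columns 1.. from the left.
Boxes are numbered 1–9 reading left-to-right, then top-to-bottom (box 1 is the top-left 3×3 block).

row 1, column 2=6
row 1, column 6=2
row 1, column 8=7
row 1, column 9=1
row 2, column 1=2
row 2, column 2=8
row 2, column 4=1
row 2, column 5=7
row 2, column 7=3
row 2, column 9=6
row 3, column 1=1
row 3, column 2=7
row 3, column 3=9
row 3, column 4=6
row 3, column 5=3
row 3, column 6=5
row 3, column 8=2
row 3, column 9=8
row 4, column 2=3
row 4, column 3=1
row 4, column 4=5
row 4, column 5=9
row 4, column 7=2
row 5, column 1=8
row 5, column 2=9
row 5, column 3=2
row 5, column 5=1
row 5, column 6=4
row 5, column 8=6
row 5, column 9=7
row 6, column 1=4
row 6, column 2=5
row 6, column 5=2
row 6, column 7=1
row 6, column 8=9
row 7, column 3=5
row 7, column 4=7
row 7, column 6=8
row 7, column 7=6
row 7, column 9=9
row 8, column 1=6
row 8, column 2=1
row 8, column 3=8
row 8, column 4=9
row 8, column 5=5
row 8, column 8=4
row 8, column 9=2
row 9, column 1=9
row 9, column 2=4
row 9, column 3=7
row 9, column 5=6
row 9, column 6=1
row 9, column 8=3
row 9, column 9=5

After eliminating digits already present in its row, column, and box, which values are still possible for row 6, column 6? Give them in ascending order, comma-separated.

3,6,7

Row 6 already contains {1, 2, 4, 5, 9}.
Column 6 already contains {1, 2, 4, 5, 8}.
Its 3×3 block (box 5) already contains {1, 2, 4, 5, 9}.
Removing those from 1–9 leaves {3, 6, 7} as the candidates for row 6, column 6.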